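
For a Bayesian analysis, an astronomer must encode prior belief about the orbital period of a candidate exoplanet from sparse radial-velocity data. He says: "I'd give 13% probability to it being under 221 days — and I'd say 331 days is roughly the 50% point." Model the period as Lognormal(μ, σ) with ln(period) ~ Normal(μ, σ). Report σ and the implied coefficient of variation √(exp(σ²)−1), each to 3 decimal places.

If T ~ Lognormal(μ,σ) then ln T ~ Normal(μ,σ), so the p-quantile of ln T is μ + z_p·σ.
ln(221) = 5.398 and ln(331) = 5.802; z_{0.13} = -1.126, z_{0.5} = 0.
σ = (5.802 − 5.398)/(0 − (-1.126)) = 0.359.
μ = 5.398 − (-1.126)·0.359 = 5.802.
CV = √(exp(σ²)−1) = √(exp(0.1286)−1) = 0.370.

σ ≈ 0.359, CV ≈ 0.370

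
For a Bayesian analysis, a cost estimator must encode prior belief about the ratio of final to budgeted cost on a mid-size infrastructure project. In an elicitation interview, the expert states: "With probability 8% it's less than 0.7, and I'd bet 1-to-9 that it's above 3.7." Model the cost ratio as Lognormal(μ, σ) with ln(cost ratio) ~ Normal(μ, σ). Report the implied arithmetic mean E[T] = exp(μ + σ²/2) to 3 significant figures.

E[T] ≈ 2.03

If T ~ Lognormal(μ,σ) then ln T ~ Normal(μ,σ), so the p-quantile of ln T is μ + z_p·σ.
ln(0.7) = -0.3567 and ln(3.7) = 1.308; z_{0.08} = -1.405, z_{0.9} = 1.282.
σ = (1.308 − -0.3567)/(1.282 − (-1.405)) = 0.620.
μ = -0.3567 − (-1.405)·0.620 = 0.514.
E[T] = exp(μ + σ²/2) = exp(0.514 + 0.1920) = 2.03.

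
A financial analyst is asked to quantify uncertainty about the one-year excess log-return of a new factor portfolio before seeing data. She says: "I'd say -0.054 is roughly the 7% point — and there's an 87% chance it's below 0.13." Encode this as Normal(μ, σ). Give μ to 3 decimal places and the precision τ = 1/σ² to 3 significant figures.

The p-quantile of Normal(μ,σ) is μ + z_p·σ, with z_{0.07} = -1.476 and z_{0.87} = 1.126.
Eliminate σ: μ = (z₂·x₁ − z₁·x₂)/(z₂ − z₁) = (1.126·-0.054 − (-1.476)·0.13)/2.602 = 0.050.
Then σ = (x₂ − x₁)/(z₂ − z₁) = (0.13 − -0.054)/2.602 = 0.071.
Precision τ = 1/σ² = 1/0.07071² = 200.

μ = 0.050, τ = 200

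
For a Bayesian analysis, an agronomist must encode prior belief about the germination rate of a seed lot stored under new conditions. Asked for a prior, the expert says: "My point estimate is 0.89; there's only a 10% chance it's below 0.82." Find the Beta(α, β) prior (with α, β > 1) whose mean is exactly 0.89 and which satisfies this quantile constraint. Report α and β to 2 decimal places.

α ≈ 31.68, β ≈ 3.92

With mean 0.89 fixed, write α = 0.89s, β = 0.11s where s = α+β.
Need P(θ < 0.82) = 0.1 under Beta(0.89s, 0.11s). Normal approximation: (q−m)/√(m(1−m)/s) ≈ z_{0.1} = -1.28, so s ≈ 0.89·0.11·(-1.28)²/(0.82−0.89)² = 32.8.
At s = 32.8: P(θ<0.82) ≈ 0.107. Adjusting to match 0.1 gives s ≈ 35.60.
So α = 0.89·35.60 ≈ 31.68, β = 0.11·35.60 ≈ 3.92.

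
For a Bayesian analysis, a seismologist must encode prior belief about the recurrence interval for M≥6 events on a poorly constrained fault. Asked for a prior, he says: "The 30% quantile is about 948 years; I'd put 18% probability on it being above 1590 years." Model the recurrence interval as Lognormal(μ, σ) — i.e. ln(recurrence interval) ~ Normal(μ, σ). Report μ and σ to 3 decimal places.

If T ~ Lognormal(μ,σ) then ln T ~ Normal(μ,σ), so the p-quantile of ln T is μ + z_p·σ.
ln(948) = 6.854 and ln(1590) = 7.371; z_{0.3} = -0.5244, z_{0.82} = 0.9154.
σ = (7.371 − 6.854)/(0.9154 − (-0.5244)) = 0.359.
μ = 6.854 − (-0.5244)·0.359 = 7.043.

μ ≈ 7.043, σ ≈ 0.359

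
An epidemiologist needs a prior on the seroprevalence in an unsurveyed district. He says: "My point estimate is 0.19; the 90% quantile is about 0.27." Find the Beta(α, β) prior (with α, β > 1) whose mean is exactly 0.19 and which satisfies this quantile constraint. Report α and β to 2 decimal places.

With mean 0.19 fixed, write α = 0.19s, β = 0.81s where s = α+β.
Need P(θ < 0.27) = 0.9 under Beta(0.19s, 0.81s). Normal approximation: (q−m)/√(m(1−m)/s) ≈ z_{0.9} = 1.28, so s ≈ 0.19·0.81·(1.28)²/(0.27−0.19)² = 39.5.
At s = 39.5: P(θ<0.27) ≈ 0.894. Adjusting to match 0.9 gives s ≈ 41.84.
So α = 0.19·41.84 ≈ 7.95, β = 0.81·41.84 ≈ 33.89.

α ≈ 7.95, β ≈ 33.89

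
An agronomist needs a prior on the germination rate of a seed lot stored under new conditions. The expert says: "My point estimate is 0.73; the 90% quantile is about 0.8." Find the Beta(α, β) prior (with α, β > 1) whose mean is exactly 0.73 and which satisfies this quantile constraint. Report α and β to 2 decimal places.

With mean 0.73 fixed, write α = 0.73s, β = 0.27s where s = α+β.
Need P(θ < 0.8) = 0.9 under Beta(0.73s, 0.27s). Normal approximation: (q−m)/√(m(1−m)/s) ≈ z_{0.9} = 1.28, so s ≈ 0.73·0.27·(1.28)²/(0.8−0.73)² = 66.1.
At s = 66.1: P(θ<0.8) ≈ 0.907. Adjusting to match 0.9 gives s ≈ 62.47.
So α = 0.73·62.47 ≈ 45.60, β = 0.27·62.47 ≈ 16.87.

α ≈ 45.60, β ≈ 16.87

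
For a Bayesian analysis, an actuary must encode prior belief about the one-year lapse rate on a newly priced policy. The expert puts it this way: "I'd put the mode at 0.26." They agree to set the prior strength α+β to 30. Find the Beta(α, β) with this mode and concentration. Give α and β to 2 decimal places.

For α,β > 1 the Beta mode is (α−1)/(α+β−2). With α+β = 30, the mode is (α−1)/28.
Set (α−1)/28 = 0.26 → α = 1 + 0.26·28 = 8.28.
β = 30 − α = 21.72.

α = 8.28, β = 21.72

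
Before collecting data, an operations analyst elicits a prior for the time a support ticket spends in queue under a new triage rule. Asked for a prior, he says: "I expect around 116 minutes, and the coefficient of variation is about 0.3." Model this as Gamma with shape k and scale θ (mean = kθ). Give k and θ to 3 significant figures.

k ≈ 11.1, θ ≈ 10.4

For Gamma(k, scale θ): mean = kθ, variance = kθ², so CV = 1/√k.
CV = 0.3, hence k = 1/CV² = 11.1.
Then θ = mean/k = 116/11.1 = 10.4.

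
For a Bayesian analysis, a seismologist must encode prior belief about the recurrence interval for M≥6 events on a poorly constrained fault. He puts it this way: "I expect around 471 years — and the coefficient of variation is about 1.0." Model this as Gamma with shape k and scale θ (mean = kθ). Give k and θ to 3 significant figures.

For Gamma(k, scale θ): mean = kθ, variance = kθ², so CV = 1/√k.
CV = 1.0, hence k = 1/CV² = 1.
Then θ = mean/k = 471/1 = 471.

k ≈ 1, θ ≈ 471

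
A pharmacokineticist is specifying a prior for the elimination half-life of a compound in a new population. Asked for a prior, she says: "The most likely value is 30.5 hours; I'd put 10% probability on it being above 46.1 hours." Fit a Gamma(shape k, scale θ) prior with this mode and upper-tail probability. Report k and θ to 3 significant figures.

Gamma(k,θ) with k>1 has mode (k−1)θ, so θ = 30.5/(k−1).
Need P(X < 46.1) = 0.9 with θ tied to k this way. Start at k = 2, θ = 30.5: P(X<46.1) ≈ 0.446.
Too low — raise k to concentrate. Iterating converges to k ≈ 11.9.
Then θ = 30.5/(11.9−1) ≈ 2.79.

k ≈ 11.9, θ ≈ 2.79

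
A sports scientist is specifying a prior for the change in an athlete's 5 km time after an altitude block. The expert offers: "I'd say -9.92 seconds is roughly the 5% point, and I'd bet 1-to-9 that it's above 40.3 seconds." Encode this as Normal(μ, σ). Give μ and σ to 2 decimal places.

μ = 18.31, σ = 17.16

For Normal(μ,σ), the p-quantile is μ + z_p·σ. Here z_{0.05} = -1.645, z_{0.9} = 1.282.
So -9.92 = μ − 1.645σ and 40.3 = μ + 1.282σ.
Subtracting: σ = (40.3 − -9.92)/(1.282 − (-1.645)) = 17.16.
Then μ = -9.92 − (-1.645)·17.16 = 18.31.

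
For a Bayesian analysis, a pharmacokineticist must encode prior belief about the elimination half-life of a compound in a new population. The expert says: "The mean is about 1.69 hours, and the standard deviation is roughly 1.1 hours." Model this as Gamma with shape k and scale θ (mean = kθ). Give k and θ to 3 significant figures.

k ≈ 2.36, θ ≈ 0.716

For Gamma(k, scale θ): mean = kθ, variance = kθ², so CV = 1/√k.
CV = SD/mean = 1.1/1.69 = 0.6509, hence k = 1/CV² = 2.36.
Then θ = mean/k = 1.69/2.36 = 0.716.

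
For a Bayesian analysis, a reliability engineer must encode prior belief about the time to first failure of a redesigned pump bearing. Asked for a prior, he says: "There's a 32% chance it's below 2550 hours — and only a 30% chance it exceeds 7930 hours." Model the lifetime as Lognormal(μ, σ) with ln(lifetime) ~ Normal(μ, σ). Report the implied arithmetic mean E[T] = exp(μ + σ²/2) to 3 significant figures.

E[T] ≈ 8370 hours

If T ~ Lognormal(μ,σ) then ln T ~ Normal(μ,σ), so the p-quantile of ln T is μ + z_p·σ.
ln(2550) = 7.844 and ln(7930) = 8.978; z_{0.32} = -0.4677, z_{0.7} = 0.5244.
σ = (8.978 − 7.844)/(0.5244 − (-0.4677)) = 1.144.
μ = 7.844 − (-0.4677)·1.144 = 8.379.
E[T] = exp(μ + σ²/2) = exp(8.379 + 0.6539) = 8370 hours.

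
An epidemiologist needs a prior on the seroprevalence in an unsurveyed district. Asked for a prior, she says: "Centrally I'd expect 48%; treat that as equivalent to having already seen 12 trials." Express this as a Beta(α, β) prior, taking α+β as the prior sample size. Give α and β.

α = 5.76, β = 6.24

Under the effective-sample-size interpretation, Beta(α, β) has prior mean α/(α+β) and prior sample size α+β.
So α+β = 12 and α/(α+β) = 0.48, giving α = 0.48·12 = 5.76 and β = 12 − 5.76 = 6.24.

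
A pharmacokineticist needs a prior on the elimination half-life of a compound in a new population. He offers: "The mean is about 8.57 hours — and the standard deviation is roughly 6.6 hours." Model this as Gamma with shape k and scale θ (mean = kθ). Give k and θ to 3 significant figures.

For Gamma(k, scale θ): mean = kθ, variance = kθ², so CV = 1/√k.
CV = SD/mean = 6.6/8.57 = 0.7701, hence k = 1/CV² = 1.69.
Then θ = mean/k = 8.57/1.69 = 5.08.

k ≈ 1.69, θ ≈ 5.08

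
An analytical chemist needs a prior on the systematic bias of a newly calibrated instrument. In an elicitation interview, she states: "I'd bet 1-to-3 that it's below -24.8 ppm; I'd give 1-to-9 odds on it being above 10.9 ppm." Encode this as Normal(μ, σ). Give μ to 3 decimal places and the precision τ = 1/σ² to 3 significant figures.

μ = -12.490, τ = 0.003

The p-quantile of Normal(μ,σ) is μ + z_p·σ, with z_{0.25} = -0.6745 and z_{0.9} = 1.282.
Eliminate σ: μ = (z₂·x₁ − z₁·x₂)/(z₂ − z₁) = (1.282·-24.8 − (-0.6745)·10.9)/1.956 = -12.490.
Then σ = (x₂ − x₁)/(z₂ − z₁) = (10.9 − -24.8)/1.956 = 18.251.
Precision τ = 1/σ² = 1/18.25² = 0.003.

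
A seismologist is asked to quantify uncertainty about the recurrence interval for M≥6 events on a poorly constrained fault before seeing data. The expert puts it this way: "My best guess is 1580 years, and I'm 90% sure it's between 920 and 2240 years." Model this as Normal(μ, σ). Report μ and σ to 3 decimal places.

A symmetric 90% interval runs μ ± z·σ with z = 1.645.
Half-width = 660, so σ = 660/1.645 = 401.252.
μ is the stated best guess, 1580.000.

μ = 1580.000, σ = 401.252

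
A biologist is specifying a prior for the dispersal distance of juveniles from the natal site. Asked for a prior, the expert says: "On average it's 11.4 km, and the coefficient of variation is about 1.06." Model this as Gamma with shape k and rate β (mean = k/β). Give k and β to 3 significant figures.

k ≈ 0.89, β ≈ 0.0781

For Gamma(k, rate β): mean = k/β, variance = k/β², so CV = 1/√k.
CV = 1.06, hence k = 1/CV² = 0.89.
Then β = k/mean = 0.89/11.4 = 0.0781.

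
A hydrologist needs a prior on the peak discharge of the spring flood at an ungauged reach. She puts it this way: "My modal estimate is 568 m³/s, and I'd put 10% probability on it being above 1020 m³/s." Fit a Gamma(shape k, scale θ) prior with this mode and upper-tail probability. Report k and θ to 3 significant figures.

k ≈ 6.55, θ ≈ 102

Gamma(k,θ) with k>1 has mode (k−1)θ, so θ = 568/(k−1).
Need P(X < 1020) = 0.9 with θ tied to k this way. Start at k = 2, θ = 568: P(X<1020) ≈ 0.536.
Too low — raise k to concentrate. Iterating converges to k ≈ 6.55.
Then θ = 568/(6.55−1) ≈ 102.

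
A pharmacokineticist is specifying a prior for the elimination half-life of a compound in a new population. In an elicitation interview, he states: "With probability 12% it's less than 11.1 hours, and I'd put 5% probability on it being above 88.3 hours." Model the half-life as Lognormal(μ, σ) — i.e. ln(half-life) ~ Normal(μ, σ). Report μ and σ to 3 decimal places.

μ ≈ 3.271, σ ≈ 0.735

If T ~ Lognormal(μ,σ) then ln T ~ Normal(μ,σ), so the p-quantile of ln T is μ + z_p·σ.
ln(11.1) = 2.407 and ln(88.3) = 4.481; z_{0.12} = -1.175, z_{0.95} = 1.645.
σ = (4.481 − 2.407)/(1.645 − (-1.175)) = 0.735.
μ = 2.407 − (-1.175)·0.735 = 3.271.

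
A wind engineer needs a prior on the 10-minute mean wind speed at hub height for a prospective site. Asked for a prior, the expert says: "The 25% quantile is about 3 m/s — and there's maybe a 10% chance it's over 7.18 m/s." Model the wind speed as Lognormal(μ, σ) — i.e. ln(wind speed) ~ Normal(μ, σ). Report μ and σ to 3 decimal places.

μ ≈ 1.400, σ ≈ 0.446

If T ~ Lognormal(μ,σ) then ln T ~ Normal(μ,σ), so the p-quantile of ln T is μ + z_p·σ.
ln(3) = 1.099 and ln(7.18) = 1.971; z_{0.25} = -0.6745, z_{0.9} = 1.282.
σ = (1.971 − 1.099)/(1.282 − (-0.6745)) = 0.446.
μ = 1.099 − (-0.6745)·0.446 = 1.400.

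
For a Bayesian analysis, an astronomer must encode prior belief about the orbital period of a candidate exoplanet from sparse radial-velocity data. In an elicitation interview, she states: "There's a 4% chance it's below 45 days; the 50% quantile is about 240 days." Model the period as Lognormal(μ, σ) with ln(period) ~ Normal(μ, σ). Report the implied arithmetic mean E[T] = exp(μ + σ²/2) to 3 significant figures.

E[T] ≈ 379 days

If T ~ Lognormal(μ,σ) then ln T ~ Normal(μ,σ), so the p-quantile of ln T is μ + z_p·σ.
ln(45) = 3.807 and ln(240) = 5.481; z_{0.04} = -1.751, z_{0.5} = 0.
σ = (5.481 − 3.807)/(0 − (-1.751)) = 0.956.
μ = 3.807 − (-1.751)·0.956 = 5.481.
E[T] = exp(μ + σ²/2) = exp(5.481 + 0.4571) = 379 days.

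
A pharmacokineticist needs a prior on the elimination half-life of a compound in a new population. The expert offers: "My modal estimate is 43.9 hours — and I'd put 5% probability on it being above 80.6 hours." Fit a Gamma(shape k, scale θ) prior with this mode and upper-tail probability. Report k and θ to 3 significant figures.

k ≈ 8.54, θ ≈ 5.82

Gamma(k,θ) with k>1 has mode (k−1)θ, so θ = 43.9/(k−1).
Need P(X < 80.6) = 0.95 with θ tied to k this way. Start at k = 2, θ = 43.9: P(X<80.6) ≈ 0.548.
Too low — raise k to concentrate. Iterating converges to k ≈ 8.54.
Then θ = 43.9/(8.54−1) ≈ 5.82.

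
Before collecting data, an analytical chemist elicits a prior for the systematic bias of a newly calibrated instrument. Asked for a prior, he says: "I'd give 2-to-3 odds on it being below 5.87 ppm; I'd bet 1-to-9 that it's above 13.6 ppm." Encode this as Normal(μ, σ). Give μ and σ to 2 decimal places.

μ = 7.15, σ = 5.04

For Normal(μ,σ), the p-quantile is μ + z_p·σ. Here z_{0.4} = -0.2533, z_{0.9} = 1.282.
So 5.87 = μ − 0.2533σ and 13.6 = μ + 1.282σ.
Subtracting: σ = (13.6 − 5.87)/(1.282 − (-0.2533)) = 5.04.
Then μ = 5.87 − (-0.2533)·5.04 = 7.15.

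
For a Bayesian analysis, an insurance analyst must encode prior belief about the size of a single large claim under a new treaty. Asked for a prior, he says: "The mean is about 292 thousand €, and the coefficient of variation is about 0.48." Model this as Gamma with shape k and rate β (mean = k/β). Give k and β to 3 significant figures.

For Gamma(k, rate β): mean = k/β, variance = k/β², so CV = 1/√k.
CV = 0.48, hence k = 1/CV² = 4.34.
Then β = k/mean = 4.34/292 = 0.0149.

k ≈ 4.34, β ≈ 0.0149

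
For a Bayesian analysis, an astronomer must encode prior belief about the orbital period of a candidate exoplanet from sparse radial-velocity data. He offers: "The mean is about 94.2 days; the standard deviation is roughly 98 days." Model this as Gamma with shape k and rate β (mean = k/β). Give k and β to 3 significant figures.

k ≈ 0.924, β ≈ 0.00981

For Gamma(k, rate β): mean = k/β, variance = k/β², so CV = 1/√k.
CV = SD/mean = 98/94.2 = 1.04, hence k = 1/CV² = 0.924.
Then β = k/mean = 0.924/94.2 = 0.00981.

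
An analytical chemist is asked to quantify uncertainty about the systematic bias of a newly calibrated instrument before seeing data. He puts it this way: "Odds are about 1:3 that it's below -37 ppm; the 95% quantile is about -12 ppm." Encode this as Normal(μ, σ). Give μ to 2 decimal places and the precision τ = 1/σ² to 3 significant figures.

μ = -29.73, τ = 0.00861

The p-quantile of Normal(μ,σ) is μ + z_p·σ, with z_{0.25} = -0.6745 and z_{0.95} = 1.645.
Eliminate σ: μ = (z₂·x₁ − z₁·x₂)/(z₂ − z₁) = (1.645·-37 − (-0.6745)·-12)/2.319 = -29.73.
Then σ = (x₂ − x₁)/(z₂ − z₁) = (-12 − -37)/2.319 = 10.78.
Precision τ = 1/σ² = 1/10.78² = 0.00861.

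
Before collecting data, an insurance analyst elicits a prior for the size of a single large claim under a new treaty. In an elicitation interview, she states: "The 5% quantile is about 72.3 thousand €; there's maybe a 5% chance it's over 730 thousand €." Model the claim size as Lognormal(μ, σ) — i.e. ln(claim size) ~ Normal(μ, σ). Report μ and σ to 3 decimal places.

μ ≈ 5.437, σ ≈ 0.703

If T ~ Lognormal(μ,σ) then ln T ~ Normal(μ,σ), so the p-quantile of ln T is μ + z_p·σ.
ln(72.3) = 4.281 and ln(730) = 6.593; z_{0.05} = -1.645, z_{0.95} = 1.645.
σ = (6.593 − 4.281)/(1.645 − (-1.645)) = 0.703.
μ = 4.281 − (-1.645)·0.703 = 5.437.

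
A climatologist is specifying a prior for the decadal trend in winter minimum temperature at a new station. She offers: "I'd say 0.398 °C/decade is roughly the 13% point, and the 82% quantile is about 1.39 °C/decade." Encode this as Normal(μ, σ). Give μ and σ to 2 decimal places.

The p-quantile of Normal(μ,σ) is μ + z_p·σ, with z_{0.13} = -1.126 and z_{0.82} = 0.9154.
Eliminate σ: μ = (z₂·x₁ − z₁·x₂)/(z₂ − z₁) = (0.9154·0.398 − (-1.126)·1.39)/2.042 = 0.95.
Then σ = (x₂ − x₁)/(z₂ − z₁) = (1.39 − 0.398)/2.042 = 0.49.

μ = 0.95, σ = 0.49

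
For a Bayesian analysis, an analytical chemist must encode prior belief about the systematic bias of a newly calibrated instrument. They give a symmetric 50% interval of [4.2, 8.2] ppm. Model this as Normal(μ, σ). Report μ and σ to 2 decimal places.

A symmetric 50% interval runs μ ± z·σ with z = 0.6745.
Half-width = 2, so σ = 2/0.6745 = 2.97.
μ is the interval midpoint, 6.20.

μ = 6.20, σ = 2.97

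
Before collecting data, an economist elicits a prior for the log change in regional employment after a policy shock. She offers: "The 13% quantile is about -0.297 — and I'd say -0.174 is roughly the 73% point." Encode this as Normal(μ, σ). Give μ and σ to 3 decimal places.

The p-quantile of Normal(μ,σ) is μ + z_p·σ, with z_{0.13} = -1.126 and z_{0.73} = 0.6128.
Eliminate σ: μ = (z₂·x₁ − z₁·x₂)/(z₂ − z₁) = (0.6128·-0.297 − (-1.126)·-0.174)/1.739 = -0.217.
Then σ = (x₂ − x₁)/(z₂ − z₁) = (-0.174 − -0.297)/1.739 = 0.071.

μ = -0.217, σ = 0.071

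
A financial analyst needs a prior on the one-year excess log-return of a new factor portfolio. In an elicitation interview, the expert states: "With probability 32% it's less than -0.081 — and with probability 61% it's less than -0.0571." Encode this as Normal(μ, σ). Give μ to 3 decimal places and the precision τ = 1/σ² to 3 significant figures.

The p-quantile of Normal(μ,σ) is μ + z_p·σ, with z_{0.32} = -0.4677 and z_{0.61} = 0.2793.
Eliminate σ: μ = (z₂·x₁ − z₁·x₂)/(z₂ − z₁) = (0.2793·-0.081 − (-0.4677)·-0.0571)/0.747 = -0.066.
Then σ = (x₂ − x₁)/(z₂ − z₁) = (-0.0571 − -0.081)/0.747 = 0.032.
Precision τ = 1/σ² = 1/0.03199² = 977.

μ = -0.066, τ = 977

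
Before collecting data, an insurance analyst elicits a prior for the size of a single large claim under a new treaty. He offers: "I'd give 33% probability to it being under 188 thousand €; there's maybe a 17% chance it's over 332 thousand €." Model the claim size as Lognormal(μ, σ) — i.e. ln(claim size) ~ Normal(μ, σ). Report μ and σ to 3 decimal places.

μ ≈ 5.416, σ ≈ 0.408

If T ~ Lognormal(μ,σ) then ln T ~ Normal(μ,σ), so the p-quantile of ln T is μ + z_p·σ.
ln(188) = 5.236 and ln(332) = 5.805; z_{0.33} = -0.4399, z_{0.83} = 0.9542.
σ = (5.805 − 5.236)/(0.9542 − (-0.4399)) = 0.408.
μ = 5.236 − (-0.4399)·0.408 = 5.416.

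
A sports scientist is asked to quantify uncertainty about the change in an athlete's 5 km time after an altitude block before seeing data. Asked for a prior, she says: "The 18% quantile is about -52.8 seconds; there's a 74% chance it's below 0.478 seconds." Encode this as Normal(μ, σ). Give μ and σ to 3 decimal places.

The p-quantile of Normal(μ,σ) is μ + z_p·σ, with z_{0.18} = -0.9154 and z_{0.74} = 0.6433.
Eliminate σ: μ = (z₂·x₁ − z₁·x₂)/(z₂ − z₁) = (0.6433·-52.8 − (-0.9154)·0.478)/1.559 = -21.512.
Then σ = (x₂ − x₁)/(z₂ − z₁) = (0.478 − -52.8)/1.559 = 34.181.

μ = -21.512, σ = 34.181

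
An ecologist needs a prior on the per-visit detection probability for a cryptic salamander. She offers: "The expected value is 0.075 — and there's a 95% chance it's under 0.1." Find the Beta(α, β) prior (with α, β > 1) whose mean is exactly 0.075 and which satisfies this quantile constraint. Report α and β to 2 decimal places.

With mean 0.075 fixed, write α = 0.075s, β = 0.925s where s = α+β.
Need P(θ < 0.1) = 0.95 under Beta(0.075s, 0.925s). Normal approximation: (q−m)/√(m(1−m)/s) ≈ z_{0.95} = 1.64, so s ≈ 0.075·0.925·(1.64)²/(0.1−0.075)² = 300.3.
At s = 300.3: P(θ<0.1) ≈ 0.941. Adjusting to match 0.95 gives s ≈ 334.88.
So α = 0.075·334.88 ≈ 25.12, β = 0.925·334.88 ≈ 309.76.

α ≈ 25.12, β ≈ 309.76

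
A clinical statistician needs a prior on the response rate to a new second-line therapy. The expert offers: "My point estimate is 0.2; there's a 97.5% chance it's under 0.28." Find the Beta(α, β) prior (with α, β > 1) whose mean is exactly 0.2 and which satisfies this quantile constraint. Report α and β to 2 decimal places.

With mean 0.2 fixed, write α = 0.2s, β = 0.8s where s = α+β.
Need P(θ < 0.28) = 0.975 under Beta(0.2s, 0.8s). Normal approximation: (q−m)/√(m(1−m)/s) ≈ z_{0.975} = 1.96, so s ≈ 0.2·0.8·(1.96)²/(0.28−0.2)² = 96.0.
At s = 96.0: P(θ<0.28) ≈ 0.968. Adjusting to match 0.975 gives s ≈ 108.17.
So α = 0.2·108.17 ≈ 21.63, β = 0.8·108.17 ≈ 86.53.

α ≈ 21.63, β ≈ 86.53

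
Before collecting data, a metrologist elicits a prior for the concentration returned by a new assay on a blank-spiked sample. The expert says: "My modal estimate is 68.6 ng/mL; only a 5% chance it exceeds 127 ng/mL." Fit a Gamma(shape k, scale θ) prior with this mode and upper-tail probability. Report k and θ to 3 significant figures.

k ≈ 8.34, θ ≈ 9.35

Gamma(k,θ) with k>1 has mode (k−1)θ, so θ = 68.6/(k−1).
Need P(X < 127) = 0.95 with θ tied to k this way. Start at k = 2, θ = 68.6: P(X<127) ≈ 0.552.
Too low — raise k to concentrate. Iterating converges to k ≈ 8.34.
Then θ = 68.6/(8.34−1) ≈ 9.35.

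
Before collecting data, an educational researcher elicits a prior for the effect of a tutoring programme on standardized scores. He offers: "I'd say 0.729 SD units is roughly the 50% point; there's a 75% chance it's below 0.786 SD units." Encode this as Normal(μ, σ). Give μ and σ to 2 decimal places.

μ = 0.73, σ = 0.08

The p-quantile of Normal(μ,σ) is μ + z_p·σ, with z_{0.5} = 0 and z_{0.75} = 0.6745.
Eliminate σ: μ = (z₂·x₁ − z₁·x₂)/(z₂ − z₁) = (0.6745·0.729 − (0)·0.786)/0.6745 = 0.73.
Then σ = (x₂ − x₁)/(z₂ − z₁) = (0.786 − 0.729)/0.6745 = 0.08.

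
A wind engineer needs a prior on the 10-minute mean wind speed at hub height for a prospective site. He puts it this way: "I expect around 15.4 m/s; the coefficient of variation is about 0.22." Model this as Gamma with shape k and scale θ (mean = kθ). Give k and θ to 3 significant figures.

For Gamma(k, scale θ): mean = kθ, variance = kθ², so CV = 1/√k.
CV = 0.22, hence k = 1/CV² = 20.7.
Then θ = mean/k = 15.4/20.7 = 0.745.

k ≈ 20.7, θ ≈ 0.745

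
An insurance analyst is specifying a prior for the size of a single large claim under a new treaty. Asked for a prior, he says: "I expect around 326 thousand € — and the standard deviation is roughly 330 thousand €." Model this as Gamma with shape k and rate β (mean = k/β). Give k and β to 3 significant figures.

For Gamma(k, rate β): mean = k/β, variance = k/β², so CV = 1/√k.
CV = SD/mean = 330/326 = 1.012, hence k = 1/CV² = 0.976.
Then β = k/mean = 0.976/326 = 0.00299.

k ≈ 0.976, β ≈ 0.00299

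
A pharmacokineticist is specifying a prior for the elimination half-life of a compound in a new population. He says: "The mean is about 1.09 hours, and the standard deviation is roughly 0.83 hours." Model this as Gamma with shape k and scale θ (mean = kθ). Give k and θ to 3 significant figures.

For Gamma(k, scale θ): mean = kθ, variance = kθ², so CV = 1/√k.
CV = SD/mean = 0.83/1.09 = 0.7615, hence k = 1/CV² = 1.72.
Then θ = mean/k = 1.09/1.72 = 0.632.

k ≈ 1.72, θ ≈ 0.632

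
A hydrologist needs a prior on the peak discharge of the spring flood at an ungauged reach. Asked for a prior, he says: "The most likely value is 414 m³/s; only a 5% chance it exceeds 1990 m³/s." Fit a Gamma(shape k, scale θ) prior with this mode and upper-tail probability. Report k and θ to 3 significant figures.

Gamma(k,θ) with k>1 has mode (k−1)θ, so θ = 414/(k−1).
Need P(X < 1990) = 0.95 with θ tied to k this way. Start at k = 2, θ = 414: P(X<1990) ≈ 0.953.
Too high — lower k to spread out. Iterating converges to k ≈ 1.98.
Then θ = 414/(1.98−1) ≈ 422.

k ≈ 1.98, θ ≈ 422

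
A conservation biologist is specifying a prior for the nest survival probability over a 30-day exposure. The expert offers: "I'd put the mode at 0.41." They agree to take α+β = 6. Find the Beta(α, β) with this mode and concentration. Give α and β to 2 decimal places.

For α,β > 1 the Beta mode is (α−1)/(α+β−2). With α+β = 6, the mode is (α−1)/4.
Set (α−1)/4 = 0.41 → α = 1 + 0.41·4 = 2.64.
β = 6 − α = 3.36.

α = 2.64, β = 3.36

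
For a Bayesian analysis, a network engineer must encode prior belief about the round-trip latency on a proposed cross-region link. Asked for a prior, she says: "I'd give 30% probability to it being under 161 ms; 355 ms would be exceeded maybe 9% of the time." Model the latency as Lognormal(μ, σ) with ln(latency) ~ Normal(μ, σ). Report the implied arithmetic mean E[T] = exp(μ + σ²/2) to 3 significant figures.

E[T] ≈ 220 ms

If T ~ Lognormal(μ,σ) then ln T ~ Normal(μ,σ), so the p-quantile of ln T is μ + z_p·σ.
ln(161) = 5.081 and ln(355) = 5.872; z_{0.3} = -0.5244, z_{0.91} = 1.341.
σ = (5.872 − 5.081)/(1.341 − (-0.5244)) = 0.424.
μ = 5.081 − (-0.5244)·0.424 = 5.304.
E[T] = exp(μ + σ²/2) = exp(5.304 + 0.0899) = 220 ms.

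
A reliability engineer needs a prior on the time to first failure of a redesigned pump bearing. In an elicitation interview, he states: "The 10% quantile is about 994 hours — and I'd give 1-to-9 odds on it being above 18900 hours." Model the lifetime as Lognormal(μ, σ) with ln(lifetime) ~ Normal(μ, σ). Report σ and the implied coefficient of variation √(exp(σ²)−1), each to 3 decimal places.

σ ≈ 1.149, CV ≈ 1.657

If T ~ Lognormal(μ,σ) then ln T ~ Normal(μ,σ), so the p-quantile of ln T is μ + z_p·σ.
ln(994) = 6.902 and ln(18900) = 9.847; z_{0.1} = -1.282, z_{0.9} = 1.282.
σ = (9.847 − 6.902)/(1.282 − (-1.282)) = 1.149.
μ = 6.902 − (-1.282)·1.149 = 8.374.
CV = √(exp(σ²)−1) = √(exp(1.3204)−1) = 1.657.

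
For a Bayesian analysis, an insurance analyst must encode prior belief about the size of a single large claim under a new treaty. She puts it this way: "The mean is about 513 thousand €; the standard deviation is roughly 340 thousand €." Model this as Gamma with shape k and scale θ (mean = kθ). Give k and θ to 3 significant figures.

For Gamma(k, scale θ): mean = kθ, variance = kθ², so CV = 1/√k.
CV = SD/mean = 340/513 = 0.6628, hence k = 1/CV² = 2.28.
Then θ = mean/k = 513/2.28 = 225.

k ≈ 2.28, θ ≈ 225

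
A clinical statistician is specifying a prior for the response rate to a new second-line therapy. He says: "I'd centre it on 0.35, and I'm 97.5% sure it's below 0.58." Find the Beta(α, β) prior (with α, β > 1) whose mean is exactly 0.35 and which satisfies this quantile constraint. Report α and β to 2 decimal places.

With mean 0.35 fixed, write α = 0.35s, β = 0.65s where s = α+β.
Need P(θ < 0.58) = 0.975 under Beta(0.35s, 0.65s). Normal approximation: (q−m)/√(m(1−m)/s) ≈ z_{0.975} = 1.96, so s ≈ 0.35·0.65·(1.96)²/(0.58−0.35)² = 16.5.
At s = 16.5: P(θ<0.58) ≈ 0.972. Adjusting to match 0.975 gives s ≈ 17.54.
So α = 0.35·17.54 ≈ 6.14, β = 0.65·17.54 ≈ 11.40.

α ≈ 6.14, β ≈ 11.40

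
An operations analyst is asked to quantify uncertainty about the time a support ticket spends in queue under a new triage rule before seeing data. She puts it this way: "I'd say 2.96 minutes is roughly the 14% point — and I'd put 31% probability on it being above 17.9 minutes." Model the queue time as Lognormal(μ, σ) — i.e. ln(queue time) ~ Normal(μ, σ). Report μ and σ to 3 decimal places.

If T ~ Lognormal(μ,σ) then ln T ~ Normal(μ,σ), so the p-quantile of ln T is μ + z_p·σ.
ln(2.96) = 1.085 and ln(17.9) = 2.885; z_{0.14} = -1.08, z_{0.69} = 0.4959.
σ = (2.885 − 1.085)/(0.4959 − (-1.08)) = 1.142.
μ = 1.085 − (-1.08)·1.142 = 2.319.

μ ≈ 2.319, σ ≈ 1.142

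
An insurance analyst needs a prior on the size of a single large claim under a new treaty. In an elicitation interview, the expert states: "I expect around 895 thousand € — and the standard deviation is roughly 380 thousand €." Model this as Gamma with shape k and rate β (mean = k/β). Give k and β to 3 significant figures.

k ≈ 5.55, β ≈ 0.0062

For Gamma(k, rate β): mean = k/β, variance = k/β², so CV = 1/√k.
CV = SD/mean = 380/895 = 0.4246, hence k = 1/CV² = 5.55.
Then β = k/mean = 5.55/895 = 0.0062.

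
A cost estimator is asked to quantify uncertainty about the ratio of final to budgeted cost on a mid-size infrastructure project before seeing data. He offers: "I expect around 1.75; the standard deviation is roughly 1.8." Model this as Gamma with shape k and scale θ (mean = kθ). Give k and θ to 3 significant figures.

For Gamma(k, scale θ): mean = kθ, variance = kθ², so CV = 1/√k.
CV = SD/mean = 1.8/1.75 = 1.029, hence k = 1/CV² = 0.945.
Then θ = mean/k = 1.75/0.945 = 1.85.

k ≈ 0.945, θ ≈ 1.85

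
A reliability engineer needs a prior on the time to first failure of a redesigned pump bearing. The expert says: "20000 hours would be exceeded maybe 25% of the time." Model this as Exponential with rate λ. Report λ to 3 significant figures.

P(T > 20000.0) = e^(−λ·20000.0) = 0.25, so λ = −ln(0.25)/20000.0 = 6.93e-05.

λ ≈ 6.93e-05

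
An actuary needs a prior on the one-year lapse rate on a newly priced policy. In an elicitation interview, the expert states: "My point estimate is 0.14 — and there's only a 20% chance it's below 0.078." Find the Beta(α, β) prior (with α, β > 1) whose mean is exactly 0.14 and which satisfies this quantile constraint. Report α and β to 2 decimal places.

With mean 0.14 fixed, write α = 0.14s, β = 0.86s where s = α+β.
Need P(θ < 0.078) = 0.2 under Beta(0.14s, 0.86s). Normal approximation: (q−m)/√(m(1−m)/s) ≈ z_{0.2} = -0.842, so s ≈ 0.14·0.86·(-0.842)²/(0.078−0.14)² = 22.2.
At s = 22.2: P(θ<0.078) ≈ 0.205. Adjusting to match 0.2 gives s ≈ 22.84.
So α = 0.14·22.84 ≈ 3.20, β = 0.86·22.84 ≈ 19.64.

α ≈ 3.20, β ≈ 19.64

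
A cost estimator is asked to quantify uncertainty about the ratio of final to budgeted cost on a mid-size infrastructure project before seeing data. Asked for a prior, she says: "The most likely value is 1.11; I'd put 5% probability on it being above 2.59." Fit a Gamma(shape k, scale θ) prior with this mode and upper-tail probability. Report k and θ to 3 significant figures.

k ≈ 4.81, θ ≈ 0.291

Gamma(k,θ) with k>1 has mode (k−1)θ, so θ = 1.11/(k−1).
Need P(X < 2.59) = 0.95 with θ tied to k this way. Start at k = 2, θ = 1.11: P(X<2.59) ≈ 0.677.
Too low — raise k to concentrate. Iterating converges to k ≈ 4.81.
Then θ = 1.11/(4.81−1) ≈ 0.291.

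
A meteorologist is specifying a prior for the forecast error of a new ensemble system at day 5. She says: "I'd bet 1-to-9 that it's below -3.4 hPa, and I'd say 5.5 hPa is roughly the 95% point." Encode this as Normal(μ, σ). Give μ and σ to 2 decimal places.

μ = 0.50, σ = 3.04

For Normal(μ,σ), the p-quantile is μ + z_p·σ. Here z_{0.1} = -1.282, z_{0.95} = 1.645.
So -3.4 = μ − 1.282σ and 5.5 = μ + 1.645σ.
Subtracting: σ = (5.5 − -3.4)/(1.645 − (-1.282)) = 3.04.
Then μ = -3.4 − (-1.282)·3.04 = 0.50.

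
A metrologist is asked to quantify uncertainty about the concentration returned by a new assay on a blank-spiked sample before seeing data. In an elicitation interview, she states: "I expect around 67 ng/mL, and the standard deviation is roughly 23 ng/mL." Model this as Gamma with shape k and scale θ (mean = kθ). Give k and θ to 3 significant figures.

k ≈ 8.49, θ ≈ 7.9

For Gamma(k, scale θ): mean = kθ, variance = kθ², so CV = 1/√k.
CV = SD/mean = 23/67 = 0.3433, hence k = 1/CV² = 8.49.
Then θ = mean/k = 67/8.49 = 7.9.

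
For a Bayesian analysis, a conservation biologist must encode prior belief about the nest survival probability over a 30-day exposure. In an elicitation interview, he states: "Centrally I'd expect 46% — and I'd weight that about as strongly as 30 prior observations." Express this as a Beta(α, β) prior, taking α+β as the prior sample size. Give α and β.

α = 13.8, β = 16.2

Under the effective-sample-size interpretation, Beta(α, β) has prior mean α/(α+β) and prior sample size α+β.
So α+β = 30 and α/(α+β) = 0.46, giving α = 0.46·30 = 13.8 and β = 30 − 13.8 = 16.2.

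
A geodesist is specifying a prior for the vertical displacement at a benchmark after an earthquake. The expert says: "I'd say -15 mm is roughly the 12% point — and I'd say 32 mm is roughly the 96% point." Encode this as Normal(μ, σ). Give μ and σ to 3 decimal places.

The p-quantile of Normal(μ,σ) is μ + z_p·σ, with z_{0.12} = -1.175 and z_{0.96} = 1.751.
Eliminate σ: μ = (z₂·x₁ − z₁·x₂)/(z₂ − z₁) = (1.751·-15 − (-1.175)·32)/2.926 = 3.876.
Then σ = (x₂ − x₁)/(z₂ − z₁) = (32 − -15)/2.926 = 16.065.

μ = 3.876, σ = 16.065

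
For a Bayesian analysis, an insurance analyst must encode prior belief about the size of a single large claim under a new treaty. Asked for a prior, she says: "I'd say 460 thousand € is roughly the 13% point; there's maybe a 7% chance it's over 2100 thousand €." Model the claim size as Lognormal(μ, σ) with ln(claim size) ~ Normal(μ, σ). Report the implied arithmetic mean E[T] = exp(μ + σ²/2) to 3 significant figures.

If T ~ Lognormal(μ,σ) then ln T ~ Normal(μ,σ), so the p-quantile of ln T is μ + z_p·σ.
ln(460) = 6.131 and ln(2100) = 7.65; z_{0.13} = -1.126, z_{0.93} = 1.476.
σ = (7.65 − 6.131)/(1.476 − (-1.126)) = 0.584.
μ = 6.131 − (-1.126)·0.584 = 6.789.
E[T] = exp(μ + σ²/2) = exp(6.789 + 0.1703) = 1050 thousand €.

E[T] ≈ 1050 thousand €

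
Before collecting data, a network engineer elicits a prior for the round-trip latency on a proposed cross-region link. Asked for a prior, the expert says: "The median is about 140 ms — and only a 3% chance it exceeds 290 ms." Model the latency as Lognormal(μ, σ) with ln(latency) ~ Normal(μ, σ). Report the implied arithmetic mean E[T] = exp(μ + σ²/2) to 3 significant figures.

If T ~ Lognormal(μ,σ) then ln T ~ Normal(μ,σ), so the p-quantile of ln T is μ + z_p·σ.
ln(140) = 4.942 and ln(290) = 5.67; z_{0.5} = 0, z_{0.97} = 1.881.
σ = (5.67 − 4.942)/(1.881 − (0)) = 0.387.
μ = 4.942 − (0)·0.387 = 4.942.
E[T] = exp(μ + σ²/2) = exp(4.942 + 0.0750) = 151 ms.

E[T] ≈ 151 ms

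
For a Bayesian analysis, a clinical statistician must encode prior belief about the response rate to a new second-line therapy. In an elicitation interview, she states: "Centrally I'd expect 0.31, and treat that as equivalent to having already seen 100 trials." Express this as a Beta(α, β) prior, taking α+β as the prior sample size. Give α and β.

Under the effective-sample-size interpretation, Beta(α, β) has prior mean α/(α+β) and prior sample size α+β.
So α+β = 100 and α/(α+β) = 0.31, giving α = 0.31·100 = 31 and β = 100 − 31 = 69.

α = 31, β = 69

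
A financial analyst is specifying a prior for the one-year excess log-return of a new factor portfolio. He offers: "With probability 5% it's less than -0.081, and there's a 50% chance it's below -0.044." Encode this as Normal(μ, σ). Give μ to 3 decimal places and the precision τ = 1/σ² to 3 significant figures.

μ = -0.044, τ = 1980

The p-quantile of Normal(μ,σ) is μ + z_p·σ, with z_{0.05} = -1.645 and z_{0.5} = 0.
Eliminate σ: μ = (z₂·x₁ − z₁·x₂)/(z₂ − z₁) = (0·-0.081 − (-1.645)·-0.044)/1.645 = -0.044.
Then σ = (x₂ − x₁)/(z₂ − z₁) = (-0.044 − -0.081)/1.645 = 0.022.
Precision τ = 1/σ² = 1/0.02249² = 1980.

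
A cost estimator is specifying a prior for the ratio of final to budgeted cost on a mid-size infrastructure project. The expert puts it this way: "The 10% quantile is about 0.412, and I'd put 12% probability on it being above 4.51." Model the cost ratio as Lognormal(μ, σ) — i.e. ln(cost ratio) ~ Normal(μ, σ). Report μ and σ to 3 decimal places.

If T ~ Lognormal(μ,σ) then ln T ~ Normal(μ,σ), so the p-quantile of ln T is μ + z_p·σ.
ln(0.412) = -0.8867 and ln(4.51) = 1.506; z_{0.1} = -1.282, z_{0.88} = 1.175.
σ = (1.506 − -0.8867)/(1.175 − (-1.282)) = 0.974.
μ = -0.8867 − (-1.282)·0.974 = 0.362.

μ ≈ 0.362, σ ≈ 0.974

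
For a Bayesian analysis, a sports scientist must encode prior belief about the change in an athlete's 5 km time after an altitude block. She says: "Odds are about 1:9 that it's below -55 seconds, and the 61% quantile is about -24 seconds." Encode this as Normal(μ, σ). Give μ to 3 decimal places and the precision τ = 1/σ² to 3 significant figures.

μ = -29.547, τ = 0.00254

The p-quantile of Normal(μ,σ) is μ + z_p·σ, with z_{0.1} = -1.282 and z_{0.61} = 0.2793.
Eliminate σ: μ = (z₂·x₁ − z₁·x₂)/(z₂ − z₁) = (0.2793·-55 − (-1.282)·-24)/1.561 = -29.547.
Then σ = (x₂ − x₁)/(z₂ − z₁) = (-24 − -55)/1.561 = 19.861.
Precision τ = 1/σ² = 1/19.86² = 0.00254.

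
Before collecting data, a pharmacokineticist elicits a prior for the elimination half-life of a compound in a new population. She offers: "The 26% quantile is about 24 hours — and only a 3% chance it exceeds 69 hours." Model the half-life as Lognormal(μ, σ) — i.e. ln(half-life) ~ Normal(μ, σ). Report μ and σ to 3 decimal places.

μ ≈ 3.447, σ ≈ 0.418

If T ~ Lognormal(μ,σ) then ln T ~ Normal(μ,σ), so the p-quantile of ln T is μ + z_p·σ.
ln(24) = 3.178 and ln(69) = 4.234; z_{0.26} = -0.6433, z_{0.97} = 1.881.
σ = (4.234 − 3.178)/(1.881 − (-0.6433)) = 0.418.
μ = 3.178 − (-0.6433)·0.418 = 3.447.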